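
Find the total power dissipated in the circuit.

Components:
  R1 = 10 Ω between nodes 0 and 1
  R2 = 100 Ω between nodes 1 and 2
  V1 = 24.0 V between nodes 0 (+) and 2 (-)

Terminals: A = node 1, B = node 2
Nodal analysis, taking node 2 as the 0 V reference.
Source V1 fixes V_0 = 24 V.
KCL at each unknown node (sum of currents leaving = 0; resistances in Ω):
  Node 1: (V_1 - 24)/10 + (V_1 - 0)/100 = 0
Collecting terms: 0.11 × V_1 = 2.4  =>  V_1 = 21.82 V
Power in each resistor, P = (ΔV)²/R:
  P_R1 = (24 - 21.82)²/10 = 0.476 W
  P_R2 = (21.82 - 0)²/100 = 4.76 W
P_total = P_R1 + P_R2 = 5.236 W

Final answer: 5.236 W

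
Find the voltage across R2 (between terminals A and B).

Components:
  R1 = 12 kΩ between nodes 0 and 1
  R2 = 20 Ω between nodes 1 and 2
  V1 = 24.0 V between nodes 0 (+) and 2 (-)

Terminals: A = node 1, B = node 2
R1 and R2 are in series across V1 (node 0 → node 1 → node 2), and the output A–B is taken across R2, so this is a voltage divider.
Series current: I = V1/(R1 + R2) = 24/(12000 + 20) = 24/12020 = 0.001997 A
V_R2 = I × R2 = V1 × R2/(R1 + R2) = 24 × 20/12020 = 0.03993 V

Final answer: 0.03993 V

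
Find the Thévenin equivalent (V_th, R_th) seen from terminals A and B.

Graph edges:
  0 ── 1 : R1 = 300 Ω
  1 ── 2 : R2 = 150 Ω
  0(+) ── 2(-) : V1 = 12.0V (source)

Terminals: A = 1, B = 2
Step 1 — V_th is the open-circuit voltage V_A - V_B (nothing connected across the terminals).
Nodal analysis, taking node 2 as the 0 V reference.
Source V1 fixes V_0 = 12 V.
KCL at each unknown node (sum of currents leaving = 0; resistances in Ω):
  Node 1: (V_1 - 12)/300 + (V_1 - 0)/150 = 0
Collecting terms: 0.01 × V_1 = 0.04  =>  V_1 = 4 V
V_th = V_1 - V_2 = 4 - 0 = 4 V
Step 2 — R_th: zero the source — replace V1 by a short circuit (node 2 merges into node 0) — and find the resistance seen between A (node 1) and B (node 0).
Reduce the network between node 1 (A) and node 0 (B) by series/parallel combination:
  Rp1 = R1 ‖ R2 (parallel, both between nodes 0 and 1) = 1/(1/300 + 1/150) = 100 Ω
R_th = 100 Ω

Final answer: V_th = 4 V, R_th = 100 Ω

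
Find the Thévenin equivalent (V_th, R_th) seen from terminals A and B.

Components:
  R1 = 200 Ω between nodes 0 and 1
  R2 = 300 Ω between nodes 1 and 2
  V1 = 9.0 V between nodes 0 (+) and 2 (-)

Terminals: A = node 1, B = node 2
Step 1 — V_th is the open-circuit voltage V_A - V_B (nothing connected across the terminals).
Nodal analysis, taking node 2 as the 0 V reference.
Source V1 fixes V_0 = 9 V.
KCL at each unknown node (sum of currents leaving = 0; resistances in Ω):
  Node 1: (V_1 - 9)/200 + (V_1 - 0)/300 = 0
Collecting terms: 0.008333 × V_1 = 0.045  =>  V_1 = 5.4 V
V_th = V_1 - V_2 = 5.4 - 0 = 5.4 V
Step 2 — R_th: zero the source — replace V1 by a short circuit (node 2 merges into node 0) — and find the resistance seen between A (node 1) and B (node 0).
Reduce the network between node 1 (A) and node 0 (B) by series/parallel combination:
  Rp1 = R1 ‖ R2 (parallel, both between nodes 0 and 1) = 1/(1/200 + 1/300) = 120 Ω
R_th = 120 Ω

Final answer: V_th = 5.4 V, R_th = 120 Ω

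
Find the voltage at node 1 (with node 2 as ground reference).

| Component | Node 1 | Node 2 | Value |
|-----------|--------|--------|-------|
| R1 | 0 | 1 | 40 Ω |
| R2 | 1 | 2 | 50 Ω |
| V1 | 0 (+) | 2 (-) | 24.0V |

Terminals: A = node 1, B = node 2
Nodal analysis, taking node 2 as the 0 V reference.
Source V1 fixes V_0 = 24 V.
KCL at each unknown node (sum of currents leaving = 0; resistances in Ω):
  Node 1: (V_1 - 24)/40 + (V_1 - 0)/50 = 0
Collecting terms: 0.045 × V_1 = 0.6  =>  V_1 = 13.33 V
The requested potential is V_1 = 13.33 V.

Final answer: V_1 = 13.33 V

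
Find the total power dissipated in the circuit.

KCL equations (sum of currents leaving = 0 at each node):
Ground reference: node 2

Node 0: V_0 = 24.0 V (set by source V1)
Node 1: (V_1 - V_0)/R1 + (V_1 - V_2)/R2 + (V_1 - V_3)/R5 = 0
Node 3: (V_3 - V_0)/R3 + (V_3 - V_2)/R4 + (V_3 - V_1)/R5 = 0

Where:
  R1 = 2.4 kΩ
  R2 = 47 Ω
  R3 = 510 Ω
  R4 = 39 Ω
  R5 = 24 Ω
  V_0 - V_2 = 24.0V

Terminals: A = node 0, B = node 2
Nodal analysis, taking node 2 as the 0 V reference.
Source V1 fixes V_0 = 24 V.
KCL at each unknown node (sum of currents leaving = 0; resistances in Ω):
  Node 1: (V_1 - 24)/2400 + (V_1 - 0)/47 + (V_1 - V_3)/24 = 0
  Node 3: (V_3 - 24)/510 + (V_3 - 0)/39 + (V_3 - V_1)/24 = 0
Collecting terms (coefficients in siemens):
  0.06336·V_1 - 0.04167·V_3 = 0.01
  0.06927·V_3 - 0.04167·V_1 = 0.04706
Determinant D = (0.06336)(0.06927) - (-0.04167)(-0.04167) = 0.002653
V_1 = [(0.01)(0.06927) - (-0.04167)(0.04706)]/D = 1 V
V_3 = [(0.06336)(0.04706) - (0.01)(-0.04167)]/D = 1.281 V
Power in each resistor, P = (ΔV)²/R:
  P_R1 = (24 - 1)²/2400 = 0.2204 W
  P_R2 = (1 - 0)²/47 = 0.02129 W
  P_R3 = (24 - 1.281)²/510 = 1.012 W
  P_R4 = (0 - 1.281)²/39 = 0.04208 W
  P_R5 = (1 - 1.281)²/24 = 0.003285 W
P_total = P_R1 + P_R2 + P_R3 + P_R4 + P_R5 = 1.299 W

Final answer: 1.299 W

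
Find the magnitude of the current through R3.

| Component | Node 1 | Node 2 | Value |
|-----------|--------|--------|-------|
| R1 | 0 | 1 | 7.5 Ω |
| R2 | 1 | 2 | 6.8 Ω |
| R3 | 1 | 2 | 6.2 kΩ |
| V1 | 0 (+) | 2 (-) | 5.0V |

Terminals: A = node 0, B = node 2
Nodal analysis, taking node 2 as the 0 V reference.
Source V1 fixes V_0 = 5 V.
KCL at each unknown node (sum of currents leaving = 0; resistances in Ω):
  Node 1: (V_1 - 5)/7.5 + (V_1 - 0)/6.8 + (V_1 - 0)/6200 = 0
Collecting terms: 0.2806 × V_1 = 0.6667  =>  V_1 = 2.376 V
I_R3 = (V_1 - V_2)/R3 = (2.376 - 0)/6200 = 0.0003833 A
|I_R3| = 0.0003833 A

Final answer: |I_R3| = 0.0003833 A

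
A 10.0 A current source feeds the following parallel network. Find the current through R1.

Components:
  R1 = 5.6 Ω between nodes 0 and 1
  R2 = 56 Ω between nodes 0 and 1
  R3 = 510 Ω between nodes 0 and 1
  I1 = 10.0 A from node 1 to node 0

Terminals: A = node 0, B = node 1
All resistors sit directly between nodes 0 and 1, so they are in parallel and share one voltage V; the full source current 10 A splits among them.
1/R_par = 1/5.6 + 1/56 + 1/510 = 0.1984 S  =>  R_par = 5.041 Ω
V = I × R_par = 10 × 5.041 = 50.41 V
I_R1 = V/R1 = 50.41/5.6 = 9.001 A

Final answer: 9.001 A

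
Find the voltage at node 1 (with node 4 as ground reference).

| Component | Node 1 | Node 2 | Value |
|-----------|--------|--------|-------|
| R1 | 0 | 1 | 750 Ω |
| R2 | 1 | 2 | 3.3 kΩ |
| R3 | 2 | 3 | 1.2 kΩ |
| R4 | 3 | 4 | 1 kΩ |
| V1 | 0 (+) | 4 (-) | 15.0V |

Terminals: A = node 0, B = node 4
Nodal analysis, taking node 4 as the 0 V reference.
Source V1 fixes V_0 = 15 V.
KCL at each unknown node (sum of currents leaving = 0; resistances in Ω):
  Node 1: (V_1 - 15)/750 + (V_1 - V_2)/3300 = 0
  Node 2: (V_2 - V_1)/3300 + (V_2 - V_3)/1200 = 0
  Node 3: (V_3 - V_2)/1200 + (V_3 - 0)/1000 = 0
Collecting terms (coefficients in siemens):
  0.001636·V_1 - 0.000303·V_2 = 0.02
  0.001136·V_2 - 0.000303·V_1 - 0.0008333·V_3 = 0
  0.001833·V_3 - 0.0008333·V_2 = 0
Solving these 3 simultaneous equations (Gaussian elimination) gives:
  V_1 = 13.2 V, V_2 = 5.28 V, V_3 = 2.4 V
The requested potential is V_1 = 13.2 V.

Final answer: V_1 = 13.2 V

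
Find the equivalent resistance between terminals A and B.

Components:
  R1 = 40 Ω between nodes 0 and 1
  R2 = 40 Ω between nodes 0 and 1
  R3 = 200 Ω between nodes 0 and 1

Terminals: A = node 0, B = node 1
Reduce the network between node 0 (A) and node 1 (B) by series/parallel combination:
  Rp1 = R1 ‖ R2 ‖ R3 (parallel, all between nodes 0 and 1) = 1/(1/40 + 1/40 + 1/200) = 18.18 Ω
R_eq = 18.18 Ω

Final answer: 18.18 Ω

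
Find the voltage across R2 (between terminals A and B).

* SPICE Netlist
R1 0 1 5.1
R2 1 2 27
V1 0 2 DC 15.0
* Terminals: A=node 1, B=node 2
R1 and R2 are in series across V1 (node 0 → node 1 → node 2), and the output A–B is taken across R2, so this is a voltage divider.
Series current: I = V1/(R1 + R2) = 15/(5.1 + 27) = 15/32.1 = 0.4673 A
V_R2 = I × R2 = V1 × R2/(R1 + R2) = 15 × 27/32.1 = 12.62 V

Final answer: 12.62 V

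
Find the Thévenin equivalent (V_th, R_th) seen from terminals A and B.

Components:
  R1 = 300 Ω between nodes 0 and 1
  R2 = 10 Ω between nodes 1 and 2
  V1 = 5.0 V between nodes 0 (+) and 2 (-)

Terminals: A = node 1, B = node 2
Step 1 — V_th is the open-circuit voltage V_A - V_B (nothing connected across the terminals).
Nodal analysis, taking node 2 as the 0 V reference.
Source V1 fixes V_0 = 5 V.
KCL at each unknown node (sum of currents leaving = 0; resistances in Ω):
  Node 1: (V_1 - 5)/300 + (V_1 - 0)/10 = 0
Collecting terms: 0.1033 × V_1 = 0.01667  =>  V_1 = 0.1613 V
V_th = V_1 - V_2 = 0.1613 - 0 = 0.1613 V
Step 2 — R_th: zero the source — replace V1 by a short circuit (node 2 merges into node 0) — and find the resistance seen between A (node 1) and B (node 0).
Reduce the network between node 1 (A) and node 0 (B) by series/parallel combination:
  Rp1 = R1 ‖ R2 (parallel, both between nodes 0 and 1) = 1/(1/300 + 1/10) = 9.677 Ω
R_th = 9.677 Ω

Final answer: V_th = 0.1613 V, R_th = 9.677 Ω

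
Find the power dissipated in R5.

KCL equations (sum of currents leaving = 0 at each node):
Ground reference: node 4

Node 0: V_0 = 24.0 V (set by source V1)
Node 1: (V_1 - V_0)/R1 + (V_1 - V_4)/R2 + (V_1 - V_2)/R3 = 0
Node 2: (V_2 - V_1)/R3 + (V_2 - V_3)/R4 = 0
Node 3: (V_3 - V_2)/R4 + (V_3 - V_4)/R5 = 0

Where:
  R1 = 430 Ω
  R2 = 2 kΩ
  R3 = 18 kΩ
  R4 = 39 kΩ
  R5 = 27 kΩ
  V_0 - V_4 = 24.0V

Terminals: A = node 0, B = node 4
Nodal analysis, taking node 4 as the 0 V reference.
Source V1 fixes V_0 = 24 V.
KCL at each unknown node (sum of currents leaving = 0; resistances in Ω):
  Node 1: (V_1 - 24)/430 + (V_1 - 0)/2000 + (V_1 - V_2)/18000 = 0
  Node 2: (V_2 - V_1)/18000 + (V_2 - V_3)/39000 = 0
  Node 3: (V_3 - V_2)/39000 + (V_3 - 0)/27000 = 0
Collecting terms (coefficients in siemens):
  0.002881·V_1 - 0.00005556·V_2 = 0.05581
  0.0000812·V_2 - 0.00005556·V_1 - 0.00002564·V_3 = 0
  0.00006268·V_3 - 0.00002564·V_2 = 0
Solving these 3 simultaneous equations (Gaussian elimination) gives:
  V_1 = 19.67 V, V_2 = 15.46 V, V_3 = 6.323 V
I_R5 = (V_3 - V_4)/R5 = (6.323 - 0)/27000 = 0.0002342 A
P_R5 = I_R5² × R5 = (0.0002342)² × 27000 = 0.001481 W

Final answer: 0.001481 W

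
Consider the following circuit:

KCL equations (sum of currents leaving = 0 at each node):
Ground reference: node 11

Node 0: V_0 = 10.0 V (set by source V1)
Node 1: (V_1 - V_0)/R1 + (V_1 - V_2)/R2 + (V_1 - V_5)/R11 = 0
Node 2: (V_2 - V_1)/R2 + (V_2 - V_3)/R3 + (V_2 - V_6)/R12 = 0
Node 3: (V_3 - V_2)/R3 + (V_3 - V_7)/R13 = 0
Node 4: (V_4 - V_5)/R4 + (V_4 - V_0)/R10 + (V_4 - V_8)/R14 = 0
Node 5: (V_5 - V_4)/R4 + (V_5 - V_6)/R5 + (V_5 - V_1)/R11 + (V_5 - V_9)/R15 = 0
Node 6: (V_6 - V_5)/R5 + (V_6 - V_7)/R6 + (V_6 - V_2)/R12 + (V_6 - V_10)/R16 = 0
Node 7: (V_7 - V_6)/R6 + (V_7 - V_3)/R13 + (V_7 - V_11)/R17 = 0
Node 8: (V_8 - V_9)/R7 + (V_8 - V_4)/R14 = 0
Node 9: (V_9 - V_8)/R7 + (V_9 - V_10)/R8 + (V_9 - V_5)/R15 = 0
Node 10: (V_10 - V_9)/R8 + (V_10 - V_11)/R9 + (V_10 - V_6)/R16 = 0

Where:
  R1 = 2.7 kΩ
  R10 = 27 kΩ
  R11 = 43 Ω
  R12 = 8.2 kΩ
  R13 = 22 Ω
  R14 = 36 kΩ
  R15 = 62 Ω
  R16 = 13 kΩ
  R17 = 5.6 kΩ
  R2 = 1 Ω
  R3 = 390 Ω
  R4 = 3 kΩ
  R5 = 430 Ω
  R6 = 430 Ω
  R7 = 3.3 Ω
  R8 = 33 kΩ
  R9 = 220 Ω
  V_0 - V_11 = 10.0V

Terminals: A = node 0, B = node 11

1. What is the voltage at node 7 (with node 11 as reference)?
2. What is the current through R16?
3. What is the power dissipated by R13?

Nodal analysis, taking node 11 as the 0 V reference.
Source V1 fixes V_0 = 10 V.
KCL at each unknown node (sum of currents leaving = 0; resistances in Ω):
  Node 1: (V_1 - 10)/2700 + (V_1 - V_2)/1 + (V_1 - V_5)/43 = 0
  Node 2: (V_2 - V_1)/1 + (V_2 - V_3)/390 + (V_2 - V_6)/8200 = 0
  Node 3: (V_3 - V_2)/390 + (V_3 - V_7)/22 = 0
  Node 4: (V_4 - V_5)/3000 + (V_4 - 10)/27000 + (V_4 - V_8)/36000 = 0
  Node 5: (V_5 - V_4)/3000 + (V_5 - V_6)/430 + (V_5 - V_1)/43 + (V_5 - V_9)/62 = 0
  Node 6: (V_6 - V_5)/430 + (V_6 - V_7)/430 + (V_6 - V_2)/8200 + (V_6 - V_10)/13000 = 0
  Node 7: (V_7 - V_6)/430 + (V_7 - V_3)/22 + (V_7 - 0)/5600 = 0
  Node 8: (V_8 - V_9)/3.3 + (V_8 - V_4)/36000 = 0
  Node 9: (V_9 - V_8)/3.3 + (V_9 - V_10)/33000 + (V_9 - V_5)/62 = 0
  Node 10: (V_10 - V_9)/33000 + (V_10 - 0)/220 + (V_10 - V_6)/13000 = 0
Collecting terms (coefficients in siemens):
  1.024·V_1 - 1·V_2 - 0.02326·V_5 = 0.003704
  1.003·V_2 - 1·V_1 - 0.002564·V_3 - 0.000122·V_6 = 0
  0.04802·V_3 - 0.002564·V_2 - 0.04545·V_7 = 0
  0.0003981·V_4 - 0.0003333·V_5 - 0.00002778·V_8 = 0.0003704
  0.04204·V_5 - 0.02326·V_1 - 0.0003333·V_4 - 0.002326·V_6 - 0.01613·V_9 = 0
  0.00485·V_6 - 0.000122·V_2 - 0.002326·V_5 - 0.002326·V_7 - 0.00007692·V_10 = 0
  0.04796·V_7 - 0.04545·V_3 - 0.002326·V_6 = 0
  0.3031·V_8 - 0.00002778·V_4 - 0.303·V_9 = 0
  0.3192·V_9 - 0.01613·V_5 - 0.303·V_8 - 0.0000303·V_10 = 0
  0.004653·V_10 - 0.00007692·V_6 - 0.0000303·V_9 = 0
Solving these 10 simultaneous equations (Gaussian elimination) gives:
  V_1 = 6 V, V_2 = 5.999 V, V_3 = 5.673 V, V_4 = 6.348 V
  V_5 = 5.974 V, V_6 = 5.729 V, V_7 = 5.654 V, V_8 = 5.963 V
  V_9 = 5.963 V, V_10 = 0.1336 V
Part 1:
  Read off the nodal solution: V_7 = 5.654 V
Part 2:
  I_R16 = (V_6 - V_10)/R16 = (5.729 - 0.1336)/13000 = 0.0004304 A
  Magnitude: I_R16 = 0.0004304 A
Part 3:
  I_R13 = (V_3 - V_7)/R13 = (5.673 - 5.654)/22 = 0.000837 A
  P_R13 = I_R13² × R13 = (0.000837)² × 22 = 0.00001541 W

Final answers:
1. V_7 = 5.654 V
2. I_R16 = 0.0004304 A
3. P_R13 = 1.541e-05 W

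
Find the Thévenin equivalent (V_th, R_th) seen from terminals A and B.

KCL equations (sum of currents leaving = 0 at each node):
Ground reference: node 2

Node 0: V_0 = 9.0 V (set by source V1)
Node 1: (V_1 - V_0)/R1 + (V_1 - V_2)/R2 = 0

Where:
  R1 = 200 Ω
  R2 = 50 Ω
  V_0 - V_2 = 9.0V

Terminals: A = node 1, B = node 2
Step 1 — V_th is the open-circuit voltage V_A - V_B (nothing connected across the terminals).
Nodal analysis, taking node 2 as the 0 V reference.
Source V1 fixes V_0 = 9 V.
KCL at each unknown node (sum of currents leaving = 0; resistances in Ω):
  Node 1: (V_1 - 9)/200 + (V_1 - 0)/50 = 0
Collecting terms: 0.025 × V_1 = 0.045  =>  V_1 = 1.8 V
V_th = V_1 - V_2 = 1.8 - 0 = 1.8 V
Step 2 — R_th: zero the source — replace V1 by a short circuit (node 2 merges into node 0) — and find the resistance seen between A (node 1) and B (node 0).
Reduce the network between node 1 (A) and node 0 (B) by series/parallel combination:
  Rp1 = R1 ‖ R2 (parallel, both between nodes 0 and 1) = 1/(1/200 + 1/50) = 40 Ω
R_th = 40 Ω

Final answer: V_th = 1.8 V, R_th = 40 Ω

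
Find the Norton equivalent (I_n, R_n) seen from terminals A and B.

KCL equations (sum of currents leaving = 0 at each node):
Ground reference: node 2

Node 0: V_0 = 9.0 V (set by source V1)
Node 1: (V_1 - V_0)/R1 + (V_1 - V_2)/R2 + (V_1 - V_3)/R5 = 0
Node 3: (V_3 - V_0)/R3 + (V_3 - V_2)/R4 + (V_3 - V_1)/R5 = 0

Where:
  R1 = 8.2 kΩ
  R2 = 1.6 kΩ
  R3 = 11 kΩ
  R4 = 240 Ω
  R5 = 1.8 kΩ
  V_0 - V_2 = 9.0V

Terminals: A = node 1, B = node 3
Find the Thévenin equivalent first; then I_n = V_th/R_th and R_n = R_th.
Step 1 — V_th is the open-circuit voltage V_A - V_B (nothing connected across the terminals).
Nodal analysis, taking node 2 as the 0 V reference.
Source V1 fixes V_0 = 9 V.
KCL at each unknown node (sum of currents leaving = 0; resistances in Ω):
  Node 1: (V_1 - 9)/8200 + (V_1 - 0)/1600 + (V_1 - V_3)/1800 = 0
  Node 3: (V_3 - 9)/11000 + (V_3 - 0)/240 + (V_3 - V_1)/1800 = 0
Collecting terms (coefficients in siemens):
  0.001303·V_1 - 0.0005556·V_3 = 0.001098
  0.004813·V_3 - 0.0005556·V_1 = 0.0008182
Determinant D = (0.001303)(0.004813) - (-0.0005556)(-0.0005556) = 0.00000596
V_1 = [(0.001098)(0.004813) - (-0.0005556)(0.0008182)]/D = 0.9625 V
V_3 = [(0.001303)(0.0008182) - (0.001098)(-0.0005556)]/D = 0.2811 V
V_th = V_1 - V_3 = 0.9625 - 0.2811 = 0.6815 V
Step 2 — R_th: zero the source — replace V1 by a short circuit (node 2 merges into node 0) — and find the resistance seen between A (node 1) and B (node 3).
Reduce the network between node 1 (A) and node 3 (B) by series/parallel combination:
  Rp1 = R1 ‖ R2 (parallel, both between nodes 0 and 1) = 1/(1/8200 + 1/1600) = 1339 Ω
  Rp2 = R3 ‖ R4 (parallel, both between nodes 0 and 3) = 1/(1/11000 + 1/240) = 234.9 Ω
  Rs1 = Rp1 + Rp2 (series, joined only at node 0) = 1339 + 234.9 = 1574 Ω
  Rp3 = R5 ‖ Rs1 (parallel, both between nodes 1 and 3) = 1/(1/1800 + 1/1574) = 839.6 Ω
R_th = 839.6 Ω
I_n = V_th/R_th = 0.6815/839.6 = 0.0008116 A, and R_n = R_th = 839.6 Ω

Final answer: I_n = 0.0008116 A, R_n = 839.6 Ω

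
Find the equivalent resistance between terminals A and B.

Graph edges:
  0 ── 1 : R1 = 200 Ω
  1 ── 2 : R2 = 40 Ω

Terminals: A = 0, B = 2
Reduce the network between node 0 (A) and node 2 (B) by series/parallel combination:
  Rs1 = R1 + R2 (series, joined only at node 1) = 200 + 40 = 240 Ω
R_eq = 240 Ω

Final answer: 240 Ω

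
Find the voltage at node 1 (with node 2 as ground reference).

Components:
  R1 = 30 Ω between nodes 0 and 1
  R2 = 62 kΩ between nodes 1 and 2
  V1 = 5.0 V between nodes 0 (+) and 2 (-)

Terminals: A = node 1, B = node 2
Nodal analysis, taking node 2 as the 0 V reference.
Source V1 fixes V_0 = 5 V.
KCL at each unknown node (sum of currents leaving = 0; resistances in Ω):
  Node 1: (V_1 - 5)/30 + (V_1 - 0)/62000 = 0
Collecting terms: 0.03335 × V_1 = 0.1667  =>  V_1 = 4.998 V
The requested potential is V_1 = 4.998 V.

Final answer: V_1 = 4.998 V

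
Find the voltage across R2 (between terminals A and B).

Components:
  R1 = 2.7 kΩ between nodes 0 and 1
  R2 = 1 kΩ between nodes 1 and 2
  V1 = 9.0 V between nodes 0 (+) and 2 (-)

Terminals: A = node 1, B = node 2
R1 and R2 are in series across V1 (node 0 → node 1 → node 2), and the output A–B is taken across R2, so this is a voltage divider.
Series current: I = V1/(R1 + R2) = 9/(2700 + 1000) = 9/3700 = 0.002432 A
V_R2 = I × R2 = V1 × R2/(R1 + R2) = 9 × 1000/3700 = 2.432 V

Final answer: 2.432 V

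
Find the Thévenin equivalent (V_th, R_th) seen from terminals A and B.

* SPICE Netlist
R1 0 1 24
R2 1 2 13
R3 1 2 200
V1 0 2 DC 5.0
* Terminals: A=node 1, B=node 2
Step 1 — V_th is the open-circuit voltage V_A - V_B (nothing connected across the terminals).
Nodal analysis, taking node 2 as the 0 V reference.
Source V1 fixes V_0 = 5 V.
KCL at each unknown node (sum of currents leaving = 0; resistances in Ω):
  Node 1: (V_1 - 5)/24 + (V_1 - 0)/13 + (V_1 - 0)/200 = 0
Collecting terms: 0.1236 × V_1 = 0.2083  =>  V_1 = 1.686 V
V_th = V_1 - V_2 = 1.686 - 0 = 1.686 V
Step 2 — R_th: zero the source — replace V1 by a short circuit (node 2 merges into node 0) — and find the resistance seen between A (node 1) and B (node 0).
Reduce the network between node 1 (A) and node 0 (B) by series/parallel combination:
  Rp1 = R1 ‖ R2 ‖ R3 (parallel, all between nodes 0 and 1) = 1/(1/24 + 1/13 + 1/200) = 8.091 Ω
R_th = 8.091 Ω

Final answer: V_th = 1.686 V, R_th = 8.091 Ω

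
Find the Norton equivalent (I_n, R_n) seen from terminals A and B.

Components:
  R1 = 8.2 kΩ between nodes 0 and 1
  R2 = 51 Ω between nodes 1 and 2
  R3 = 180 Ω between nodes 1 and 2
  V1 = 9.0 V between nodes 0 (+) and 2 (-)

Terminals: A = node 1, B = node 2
Find the Thévenin equivalent first; then I_n = V_th/R_th and R_n = R_th.
Step 1 — V_th is the open-circuit voltage V_A - V_B (nothing connected across the terminals).
Nodal analysis, taking node 2 as the 0 V reference.
Source V1 fixes V_0 = 9 V.
KCL at each unknown node (sum of currents leaving = 0; resistances in Ω):
  Node 1: (V_1 - 9)/8200 + (V_1 - 0)/51 + (V_1 - 0)/180 = 0
Collecting terms: 0.02529 × V_1 = 0.001098  =>  V_1 = 0.04341 V
V_th = V_1 - V_2 = 0.04341 - 0 = 0.04341 V
Step 2 — R_th: zero the source — replace V1 by a short circuit (node 2 merges into node 0) — and find the resistance seen between A (node 1) and B (node 0).
Reduce the network between node 1 (A) and node 0 (B) by series/parallel combination:
  Rp1 = R1 ‖ R2 ‖ R3 (parallel, all between nodes 0 and 1) = 1/(1/8200 + 1/51 + 1/180) = 39.55 Ω
R_th = 39.55 Ω
I_n = V_th/R_th = 0.04341/39.55 = 0.001098 A, and R_n = R_th = 39.55 Ω

Final answer: I_n = 0.001098 A, R_n = 39.55 Ω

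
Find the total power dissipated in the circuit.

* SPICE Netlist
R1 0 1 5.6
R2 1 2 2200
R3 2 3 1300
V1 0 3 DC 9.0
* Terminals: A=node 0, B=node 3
Nodal analysis, taking node 3 as the 0 V reference.
Source V1 fixes V_0 = 9 V.
KCL at each unknown node (sum of currents leaving = 0; resistances in Ω):
  Node 1: (V_1 - 9)/5.6 + (V_1 - V_2)/2200 = 0
  Node 2: (V_2 - V_1)/2200 + (V_2 - 0)/1300 = 0
Collecting terms (coefficients in siemens):
  0.179·V_1 - 0.0004545·V_2 = 1.607
  0.001224·V_2 - 0.0004545·V_1 = 0
Determinant D = (0.179)(0.001224) - (-0.0004545)(-0.0004545) = 0.0002189
V_1 = [(1.607)(0.001224) - (-0.0004545)(0)]/D = 8.986 V
V_2 = [(0.179)(0) - (1.607)(-0.0004545)]/D = 3.338 V
Power in each resistor, P = (ΔV)²/R:
  P_R1 = (9 - 8.986)²/5.6 = 0.00003691 W
  P_R2 = (8.986 - 3.338)²/2200 = 0.0145 W
  P_R3 = (3.338 - 0)²/1300 = 0.008568 W
P_total = P_R1 + P_R2 + P_R3 = 0.02311 W

Final answer: 0.02311 W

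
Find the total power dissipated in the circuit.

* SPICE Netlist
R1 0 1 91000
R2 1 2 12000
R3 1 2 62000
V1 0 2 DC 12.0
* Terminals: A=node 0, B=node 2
Nodal analysis, taking node 2 as the 0 V reference.
Source V1 fixes V_0 = 12 V.
KCL at each unknown node (sum of currents leaving = 0; resistances in Ω):
  Node 1: (V_1 - 12)/91000 + (V_1 - 0)/12000 + (V_1 - 0)/62000 = 0
Collecting terms: 0.0001105 × V_1 = 0.0001319  =>  V_1 = 1.194 V
Power in each resistor, P = (ΔV)²/R:
  P_R1 = (12 - 1.194)²/91000 = 0.001283 W
  P_R2 = (1.194 - 0)²/12000 = 0.0001188 W
  P_R3 = (1.194 - 0)²/62000 = 0.00002299 W
P_total = P_R1 + P_R2 + P_R3 = 0.001425 W

Final answer: 0.001425 W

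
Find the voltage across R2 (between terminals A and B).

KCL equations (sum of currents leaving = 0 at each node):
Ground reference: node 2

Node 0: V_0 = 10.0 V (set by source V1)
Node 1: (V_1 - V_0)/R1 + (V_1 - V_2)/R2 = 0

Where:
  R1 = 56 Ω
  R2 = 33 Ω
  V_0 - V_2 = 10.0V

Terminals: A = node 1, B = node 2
R1 and R2 are in series across V1 (node 0 → node 1 → node 2), and the output A–B is taken across R2, so this is a voltage divider.
Series current: I = V1/(R1 + R2) = 10/(56 + 33) = 10/89 = 0.1124 A
V_R2 = I × R2 = V1 × R2/(R1 + R2) = 10 × 33/89 = 3.708 V

Final answer: 3.708 V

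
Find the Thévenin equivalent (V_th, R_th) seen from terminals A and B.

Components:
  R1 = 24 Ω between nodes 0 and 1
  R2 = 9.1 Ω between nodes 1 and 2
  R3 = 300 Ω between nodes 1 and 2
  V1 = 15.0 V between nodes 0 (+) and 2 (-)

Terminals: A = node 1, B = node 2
Step 1 — V_th is the open-circuit voltage V_A - V_B (nothing connected across the terminals).
Nodal analysis, taking node 2 as the 0 V reference.
Source V1 fixes V_0 = 15 V.
KCL at each unknown node (sum of currents leaving = 0; resistances in Ω):
  Node 1: (V_1 - 15)/24 + (V_1 - 0)/9.1 + (V_1 - 0)/300 = 0
Collecting terms: 0.1549 × V_1 = 0.625  =>  V_1 = 4.035 V
V_th = V_1 - V_2 = 4.035 - 0 = 4.035 V
Step 2 — R_th: zero the source — replace V1 by a short circuit (node 2 merges into node 0) — and find the resistance seen between A (node 1) and B (node 0).
Reduce the network between node 1 (A) and node 0 (B) by series/parallel combination:
  Rp1 = R1 ‖ R2 ‖ R3 (parallel, all between nodes 0 and 1) = 1/(1/24 + 1/9.1 + 1/300) = 6.456 Ω
R_th = 6.456 Ω

Final answer: V_th = 4.035 V, R_th = 6.456 Ω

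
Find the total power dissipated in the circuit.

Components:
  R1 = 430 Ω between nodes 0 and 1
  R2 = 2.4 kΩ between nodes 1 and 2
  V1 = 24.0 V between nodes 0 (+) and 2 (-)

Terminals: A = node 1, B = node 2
Nodal analysis, taking node 2 as the 0 V reference.
Source V1 fixes V_0 = 24 V.
KCL at each unknown node (sum of currents leaving = 0; resistances in Ω):
  Node 1: (V_1 - 24)/430 + (V_1 - 0)/2400 = 0
Collecting terms: 0.002742 × V_1 = 0.05581  =>  V_1 = 20.35 V
Power in each resistor, P = (ΔV)²/R:
  P_R1 = (24 - 20.35)²/430 = 0.03093 W
  P_R2 = (20.35 - 0)²/2400 = 0.1726 W
P_total = P_R1 + P_R2 = 0.2035 W

Final answer: 0.2035 W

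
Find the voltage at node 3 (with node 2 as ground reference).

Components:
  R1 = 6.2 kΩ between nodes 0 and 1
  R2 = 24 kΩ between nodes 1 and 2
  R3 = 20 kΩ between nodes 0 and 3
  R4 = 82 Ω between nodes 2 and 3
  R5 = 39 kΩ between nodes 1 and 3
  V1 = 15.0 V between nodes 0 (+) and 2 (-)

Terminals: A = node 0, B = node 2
Nodal analysis, taking node 2 as the 0 V reference.
Source V1 fixes V_0 = 15 V.
KCL at each unknown node (sum of currents leaving = 0; resistances in Ω):
  Node 1: (V_1 - 15)/6200 + (V_1 - 0)/24000 + (V_1 - V_3)/39000 = 0
  Node 3: (V_3 - 15)/20000 + (V_3 - 0)/82 + (V_3 - V_1)/39000 = 0
Collecting terms (coefficients in siemens):
  0.0002286·V_1 - 0.00002564·V_3 = 0.002419
  0.01227·V_3 - 0.00002564·V_1 = 0.00075
Determinant D = (0.0002286)(0.01227) - (-0.00002564)(-0.00002564) = 0.000002804
V_1 = [(0.002419)(0.01227) - (-0.00002564)(0.00075)]/D = 10.59 V
V_3 = [(0.0002286)(0.00075) - (0.002419)(-0.00002564)]/D = 0.08326 V
The requested potential is V_3 = 0.08326 V.

Final answer: V_3 = 0.08326 V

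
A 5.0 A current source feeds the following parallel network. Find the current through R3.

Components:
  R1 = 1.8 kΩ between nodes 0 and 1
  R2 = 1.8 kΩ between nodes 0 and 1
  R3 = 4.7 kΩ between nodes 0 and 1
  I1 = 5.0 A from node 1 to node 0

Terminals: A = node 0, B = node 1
All resistors sit directly between nodes 0 and 1, so they are in parallel and share one voltage V; the full source current 5 A splits among them.
1/R_par = 1/1800 + 1/1800 + 1/4700 = 0.001324 S  =>  R_par = 755.4 Ω
V = I × R_par = 5 × 755.4 = 3777 V
I_R3 = V/R3 = 3777/4700 = 0.8036 A

Final answer: 0.8036 A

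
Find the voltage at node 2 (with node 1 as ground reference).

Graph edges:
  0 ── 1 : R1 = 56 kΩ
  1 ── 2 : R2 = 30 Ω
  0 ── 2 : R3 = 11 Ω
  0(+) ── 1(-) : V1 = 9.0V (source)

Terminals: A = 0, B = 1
Nodal analysis, taking node 1 as the 0 V reference.
Source V1 fixes V_0 = 9 V.
KCL at each unknown node (sum of currents leaving = 0; resistances in Ω):
  Node 2: (V_2 - 0)/30 + (V_2 - 9)/11 = 0
Collecting terms: 0.1242 × V_2 = 0.8182  =>  V_2 = 6.585 V
The requested potential is V_2 = 6.585 V.

Final answer: V_2 = 6.585 V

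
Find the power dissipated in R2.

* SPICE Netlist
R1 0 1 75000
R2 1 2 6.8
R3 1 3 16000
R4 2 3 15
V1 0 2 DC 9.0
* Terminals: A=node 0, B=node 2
Nodal analysis, taking node 2 as the 0 V reference.
Source V1 fixes V_0 = 9 V.
KCL at each unknown node (sum of currents leaving = 0; resistances in Ω):
  Node 1: (V_1 - 9)/75000 + (V_1 - 0)/6.8 + (V_1 - V_3)/16000 = 0
  Node 3: (V_3 - V_1)/16000 + (V_3 - 0)/15 = 0
Collecting terms (coefficients in siemens):
  0.1471·V_1 - 0.0000625·V_3 = 0.00012
  0.06673·V_3 - 0.0000625·V_1 = 0
Determinant D = (0.1471)(0.06673) - (-0.0000625)(-0.0000625) = 0.009818
V_1 = [(0.00012)(0.06673) - (-0.0000625)(0)]/D = 0.0008156 V
V_3 = [(0.1471)(0) - (0.00012)(-0.0000625)]/D = 0.0000007639 V
I_R2 = (V_1 - V_2)/R2 = (0.0008156 - 0)/6.8 = 0.0001199 A
P_R2 = I_R2² × R2 = (0.0001199)² × 6.8 = 0.00000009782 W

Final answer: 9.782e-08 W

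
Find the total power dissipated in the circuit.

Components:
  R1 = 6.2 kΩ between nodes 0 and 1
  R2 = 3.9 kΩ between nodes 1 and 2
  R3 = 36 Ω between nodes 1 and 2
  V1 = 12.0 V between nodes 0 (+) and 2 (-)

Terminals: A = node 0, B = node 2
Nodal analysis, taking node 2 as the 0 V reference.
Source V1 fixes V_0 = 12 V.
KCL at each unknown node (sum of currents leaving = 0; resistances in Ω):
  Node 1: (V_1 - 12)/6200 + (V_1 - 0)/3900 + (V_1 - 0)/36 = 0
Collecting terms: 0.0282 × V_1 = 0.001935  =>  V_1 = 0.06865 V
Power in each resistor, P = (ΔV)²/R:
  P_R1 = (12 - 0.06865)²/6200 = 0.02296 W
  P_R2 = (0.06865 - 0)²/3900 = 0.000001208 W
  P_R3 = (0.06865 - 0)²/36 = 0.0001309 W
P_total = P_R1 + P_R2 + P_R3 = 0.02309 W

Final answer: 0.02309 W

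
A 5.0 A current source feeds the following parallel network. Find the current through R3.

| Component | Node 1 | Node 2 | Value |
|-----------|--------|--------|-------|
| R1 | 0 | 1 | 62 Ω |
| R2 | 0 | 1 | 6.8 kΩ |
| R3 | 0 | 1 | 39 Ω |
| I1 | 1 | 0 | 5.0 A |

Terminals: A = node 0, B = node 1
All resistors sit directly between nodes 0 and 1, so they are in parallel and share one voltage V; the full source current 5 A splits among them.
1/R_par = 1/62 + 1/6800 + 1/39 = 0.04192 S  =>  R_par = 23.86 Ω
V = I × R_par = 5 × 23.86 = 119.3 V
I_R3 = V/R3 = 119.3/39 = 3.059 A

Final answer: 3.059 A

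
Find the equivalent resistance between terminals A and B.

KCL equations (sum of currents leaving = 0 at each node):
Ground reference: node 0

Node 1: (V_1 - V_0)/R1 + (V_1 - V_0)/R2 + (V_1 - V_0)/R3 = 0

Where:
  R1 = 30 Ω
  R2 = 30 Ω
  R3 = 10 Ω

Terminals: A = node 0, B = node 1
Reduce the network between node 0 (A) and node 1 (B) by series/parallel combination:
  Rp1 = R1 ‖ R2 ‖ R3 (parallel, all between nodes 0 and 1) = 1/(1/30 + 1/30 + 1/10) = 6 Ω
R_eq = 6 Ω

Final answer: 6 Ω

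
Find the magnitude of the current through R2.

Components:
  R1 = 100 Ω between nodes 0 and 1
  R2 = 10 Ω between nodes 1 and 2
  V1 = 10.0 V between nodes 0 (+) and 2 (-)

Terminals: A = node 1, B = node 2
Nodal analysis, taking node 2 as the 0 V reference.
Source V1 fixes V_0 = 10 V.
KCL at each unknown node (sum of currents leaving = 0; resistances in Ω):
  Node 1: (V_1 - 10)/100 + (V_1 - 0)/10 = 0
Collecting terms: 0.11 × V_1 = 0.1  =>  V_1 = 0.9091 V
I_R2 = (V_1 - V_2)/R2 = (0.9091 - 0)/10 = 0.09091 A
|I_R2| = 0.09091 A

Final answer: |I_R2| = 0.09091 A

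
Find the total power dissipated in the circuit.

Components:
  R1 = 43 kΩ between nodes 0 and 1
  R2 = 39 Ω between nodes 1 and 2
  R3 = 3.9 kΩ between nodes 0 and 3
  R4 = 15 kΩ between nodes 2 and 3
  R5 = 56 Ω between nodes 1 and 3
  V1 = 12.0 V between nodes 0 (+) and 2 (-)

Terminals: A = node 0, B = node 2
Nodal analysis, taking node 2 as the 0 V reference.
Source V1 fixes V_0 = 12 V.
KCL at each unknown node (sum of currents leaving = 0; resistances in Ω):
  Node 1: (V_1 - 12)/43000 + (V_1 - 0)/39 + (V_1 - V_3)/56 = 0
  Node 3: (V_3 - 12)/3900 + (V_3 - 0)/15000 + (V_3 - V_1)/56 = 0
Collecting terms (coefficients in siemens):
  0.04352·V_1 - 0.01786·V_3 = 0.0002791
  0.01818·V_3 - 0.01786·V_1 = 0.003077
Determinant D = (0.04352)(0.01818) - (-0.01786)(-0.01786) = 0.0004724
V_1 = [(0.0002791)(0.01818) - (-0.01786)(0.003077)]/D = 0.1271 V
V_3 = [(0.04352)(0.003077) - (0.0002791)(-0.01786)]/D = 0.2941 V
Power in each resistor, P = (ΔV)²/R:
  P_R1 = (12 - 0.1271)²/43000 = 0.003278 W
  P_R2 = (0.1271 - 0)²/39 = 0.000414 W
  P_R3 = (12 - 0.2941)²/3900 = 0.03514 W
  P_R4 = (0 - 0.2941)²/15000 = 0.000005764 W
  P_R5 = (0.1271 - 0.2941)²/56 = 0.0004979 W
P_total = P_R1 + P_R2 + P_R3 + P_R4 + P_R5 = 0.03933 W

Final answer: 0.03933 W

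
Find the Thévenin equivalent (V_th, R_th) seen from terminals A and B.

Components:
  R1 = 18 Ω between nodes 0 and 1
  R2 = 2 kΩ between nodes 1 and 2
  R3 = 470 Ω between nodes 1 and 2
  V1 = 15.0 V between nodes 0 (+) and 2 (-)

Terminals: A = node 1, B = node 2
Step 1 — V_th is the open-circuit voltage V_A - V_B (nothing connected across the terminals).
Nodal analysis, taking node 2 as the 0 V reference.
Source V1 fixes V_0 = 15 V.
KCL at each unknown node (sum of currents leaving = 0; resistances in Ω):
  Node 1: (V_1 - 15)/18 + (V_1 - 0)/2000 + (V_1 - 0)/470 = 0
Collecting terms: 0.05818 × V_1 = 0.8333  =>  V_1 = 14.32 V
V_th = V_1 - V_2 = 14.32 - 0 = 14.32 V
Step 2 — R_th: zero the source — replace V1 by a short circuit (node 2 merges into node 0) — and find the resistance seen between A (node 1) and B (node 0).
Reduce the network between node 1 (A) and node 0 (B) by series/parallel combination:
  Rp1 = R1 ‖ R2 ‖ R3 (parallel, all between nodes 0 and 1) = 1/(1/18 + 1/2000 + 1/470) = 17.19 Ω
R_th = 17.19 Ω

Final answer: V_th = 14.32 V, R_th = 17.19 Ω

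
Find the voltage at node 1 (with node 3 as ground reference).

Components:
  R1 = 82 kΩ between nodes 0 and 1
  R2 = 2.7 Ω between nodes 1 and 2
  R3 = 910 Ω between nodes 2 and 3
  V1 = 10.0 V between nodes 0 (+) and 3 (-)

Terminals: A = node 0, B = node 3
Nodal analysis, taking node 3 as the 0 V reference.
Source V1 fixes V_0 = 10 V.
KCL at each unknown node (sum of currents leaving = 0; resistances in Ω):
  Node 1: (V_1 - 10)/82000 + (V_1 - V_2)/2.7 = 0
  Node 2: (V_2 - V_1)/2.7 + (V_2 - 0)/910 = 0
Collecting terms (coefficients in siemens):
  0.3704·V_1 - 0.3704·V_2 = 0.000122
  0.3715·V_2 - 0.3704·V_1 = 0
Determinant D = (0.3704)(0.3715) - (-0.3704)(-0.3704) = 0.0004115
V_1 = [(0.000122)(0.3715) - (-0.3704)(0)]/D = 0.1101 V
V_2 = [(0.3704)(0) - (0.000122)(-0.3704)]/D = 0.1098 V
The requested potential is V_1 = 0.1101 V.

Final answer: V_1 = 0.1101 V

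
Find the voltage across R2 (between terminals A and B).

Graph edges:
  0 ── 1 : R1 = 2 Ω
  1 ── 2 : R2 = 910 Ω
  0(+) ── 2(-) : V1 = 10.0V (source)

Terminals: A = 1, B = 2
R1 and R2 are in series across V1 (node 0 → node 1 → node 2), and the output A–B is taken across R2, so this is a voltage divider.
Series current: I = V1/(R1 + R2) = 10/(2 + 910) = 10/912 = 0.01096 A
V_R2 = I × R2 = V1 × R2/(R1 + R2) = 10 × 910/912 = 9.978 V

Final answer: 9.978 V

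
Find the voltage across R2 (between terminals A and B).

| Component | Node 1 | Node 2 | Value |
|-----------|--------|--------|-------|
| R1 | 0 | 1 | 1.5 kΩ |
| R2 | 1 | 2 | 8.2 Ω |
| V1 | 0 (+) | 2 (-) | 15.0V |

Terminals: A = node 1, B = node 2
R1 and R2 are in series across V1 (node 0 → node 1 → node 2), and the output A–B is taken across R2, so this is a voltage divider.
Series current: I = V1/(R1 + R2) = 15/(1500 + 8.2) = 15/1508 = 0.009946 A
V_R2 = I × R2 = V1 × R2/(R1 + R2) = 15 × 8.2/1508 = 0.08155 V

Final answer: 0.08155 V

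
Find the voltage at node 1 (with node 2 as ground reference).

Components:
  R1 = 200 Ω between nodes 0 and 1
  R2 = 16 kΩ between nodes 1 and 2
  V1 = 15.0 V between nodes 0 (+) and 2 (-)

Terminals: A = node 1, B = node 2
Nodal analysis, taking node 2 as the 0 V reference.
Source V1 fixes V_0 = 15 V.
KCL at each unknown node (sum of currents leaving = 0; resistances in Ω):
  Node 1: (V_1 - 15)/200 + (V_1 - 0)/16000 = 0
Collecting terms: 0.005063 × V_1 = 0.075  =>  V_1 = 14.81 V
The requested potential is V_1 = 14.81 V.

Final answer: V_1 = 14.81 V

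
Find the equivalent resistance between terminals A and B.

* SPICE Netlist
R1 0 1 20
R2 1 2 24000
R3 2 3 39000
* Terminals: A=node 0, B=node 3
Reduce the network between node 0 (A) and node 3 (B) by series/parallel combination:
  Rs1 = R1 + R2 (series, joined only at node 1) = 20 + 24000 = 24020 Ω
  Rs2 = R3 + Rs1 (series, joined only at node 2) = 39000 + 24020 = 63020 Ω
R_eq = 63.02 kΩ

Final answer: 63.02 kΩ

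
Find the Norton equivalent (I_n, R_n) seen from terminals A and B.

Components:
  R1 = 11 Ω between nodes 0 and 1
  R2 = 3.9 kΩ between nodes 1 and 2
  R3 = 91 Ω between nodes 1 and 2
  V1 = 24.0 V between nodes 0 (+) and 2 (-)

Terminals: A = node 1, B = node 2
Find the Thévenin equivalent first; then I_n = V_th/R_th and R_n = R_th.
Step 1 — V_th is the open-circuit voltage V_A - V_B (nothing connected across the terminals).
Nodal analysis, taking node 2 as the 0 V reference.
Source V1 fixes V_0 = 24 V.
KCL at each unknown node (sum of currents leaving = 0; resistances in Ω):
  Node 1: (V_1 - 24)/11 + (V_1 - 0)/3900 + (V_1 - 0)/91 = 0
Collecting terms: 0.1022 × V_1 = 2.182  =>  V_1 = 21.36 V
V_th = V_1 - V_2 = 21.36 - 0 = 21.36 V
Step 2 — R_th: zero the source — replace V1 by a short circuit (node 2 merges into node 0) — and find the resistance seen between A (node 1) and B (node 0).
Reduce the network between node 1 (A) and node 0 (B) by series/parallel combination:
  Rp1 = R1 ‖ R2 ‖ R3 (parallel, all between nodes 0 and 1) = 1/(1/11 + 1/3900 + 1/91) = 9.789 Ω
R_th = 9.789 Ω
I_n = V_th/R_th = 21.36/9.789 = 2.182 A, and R_n = R_th = 9.789 Ω

Final answer: I_n = 2.182 A, R_n = 9.789 Ω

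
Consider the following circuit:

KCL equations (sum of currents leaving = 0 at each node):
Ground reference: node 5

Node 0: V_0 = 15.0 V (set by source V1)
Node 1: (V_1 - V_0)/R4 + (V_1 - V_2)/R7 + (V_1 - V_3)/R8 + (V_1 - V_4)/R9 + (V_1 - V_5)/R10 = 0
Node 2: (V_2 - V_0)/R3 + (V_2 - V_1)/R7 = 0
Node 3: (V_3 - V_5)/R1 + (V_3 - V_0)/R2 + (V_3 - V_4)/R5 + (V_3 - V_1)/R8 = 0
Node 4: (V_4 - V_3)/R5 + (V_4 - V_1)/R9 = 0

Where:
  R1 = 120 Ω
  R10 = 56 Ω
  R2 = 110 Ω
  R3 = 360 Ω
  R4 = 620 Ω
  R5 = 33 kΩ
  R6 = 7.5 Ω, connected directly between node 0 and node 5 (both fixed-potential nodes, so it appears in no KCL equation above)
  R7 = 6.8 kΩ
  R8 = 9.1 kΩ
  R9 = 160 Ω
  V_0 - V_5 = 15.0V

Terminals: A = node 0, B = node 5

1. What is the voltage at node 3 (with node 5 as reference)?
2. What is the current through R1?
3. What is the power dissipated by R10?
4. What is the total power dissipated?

Nodal analysis, taking node 5 as the 0 V reference.
Source V1 fixes V_0 = 15 V.
KCL at each unknown node (sum of currents leaving = 0; resistances in Ω):
  Node 1: (V_1 - 15)/620 + (V_1 - V_2)/6800 + (V_1 - V_3)/9100 + (V_1 - V_4)/160 + (V_1 - 0)/56 = 0
  Node 2: (V_2 - 15)/360 + (V_2 - V_1)/6800 = 0
  Node 3: (V_3 - 0)/120 + (V_3 - 15)/110 + (V_3 - V_4)/33000 + (V_3 - V_1)/9100 = 0
  Node 4: (V_4 - V_3)/33000 + (V_4 - V_1)/160 = 0
Collecting terms (coefficients in siemens):
  0.02598·V_1 - 0.0001471·V_2 - 0.0001099·V_3 - 0.00625·V_4 = 0.02419
  0.002925·V_2 - 0.0001471·V_1 = 0.04167
  0.01756·V_3 - 0.0001099·V_1 - 0.0000303·V_4 = 0.1364
  0.00628·V_4 - 0.00625·V_1 - 0.0000303·V_3 = 0
Solving these 4 simultaneous equations (Gaussian elimination) gives:
  V_1 = 1.386 V, V_2 = 14.32 V, V_3 = 7.775 V, V_4 = 1.417 V
Part 1:
  Read off the nodal solution: V_3 = 7.775 V
Part 2:
  I_R1 = (V_3 - V_5)/R1 = (7.775 - 0)/120 = 0.06479 A
  Magnitude: I_R1 = 0.06479 A
Part 3:
  I_R10 = (V_1 - V_5)/R10 = (1.386 - 0)/56 = 0.02475 A
  P_R10 = I_R10² × R10 = (0.02475)² × 56 = 0.03431 W
Part 4:
  Power in each resistor, P = (ΔV)²/R:
    P_R1 = (7.775 - 0)²/120 = 0.5037 W
    P_R2 = (15 - 7.775)²/110 = 0.4746 W
    P_R3 = (15 - 14.32)²/360 = 0.001301 W
    P_R4 = (15 - 1.386)²/620 = 0.2989 W
    P_R5 = (7.775 - 1.417)²/33000 = 0.001225 W
    P_R6 = (15 - 0)²/7.5 = 30 W
    P_R7 = (1.386 - 14.32)²/6800 = 0.02458 W
    P_R8 = (1.386 - 7.775)²/9100 = 0.004485 W
    P_R9 = (1.386 - 1.417)²/160 = 0.000005939 W
    P_R10 = (1.386 - 0)²/56 = 0.03431 W
  P_total = P_R1 + P_R2 + P_R3 + P_R4 + P_R5 + P_R6 + P_R7 + P_R8 + P_R9 + P_R10 = 31.34 W

Final answers:
1. V_3 = 7.775 V
2. I_R1 = 0.06479 A
3. P_R10 = 0.03431 W
4. P_total = 31.34 W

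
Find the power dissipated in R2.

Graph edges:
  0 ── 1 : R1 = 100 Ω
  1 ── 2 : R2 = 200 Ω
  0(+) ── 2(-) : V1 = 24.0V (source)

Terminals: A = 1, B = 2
Nodal analysis, taking node 2 as the 0 V reference.
Source V1 fixes V_0 = 24 V.
KCL at each unknown node (sum of currents leaving = 0; resistances in Ω):
  Node 1: (V_1 - 24)/100 + (V_1 - 0)/200 = 0
Collecting terms: 0.015 × V_1 = 0.24  =>  V_1 = 16 V
I_R2 = (V_1 - V_2)/R2 = (16 - 0)/200 = 0.08 A
P_R2 = I_R2² × R2 = (0.08)² × 200 = 1.28 W

Final answer: 1.28 W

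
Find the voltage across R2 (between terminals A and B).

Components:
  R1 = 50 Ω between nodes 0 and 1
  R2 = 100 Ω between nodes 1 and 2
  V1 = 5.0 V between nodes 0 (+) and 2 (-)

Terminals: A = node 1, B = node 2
R1 and R2 are in series across V1 (node 0 → node 1 → node 2), and the output A–B is taken across R2, so this is a voltage divider.
Series current: I = V1/(R1 + R2) = 5/(50 + 100) = 5/150 = 0.03333 A
V_R2 = I × R2 = V1 × R2/(R1 + R2) = 5 × 100/150 = 3.333 V

Final answer: 3.333 V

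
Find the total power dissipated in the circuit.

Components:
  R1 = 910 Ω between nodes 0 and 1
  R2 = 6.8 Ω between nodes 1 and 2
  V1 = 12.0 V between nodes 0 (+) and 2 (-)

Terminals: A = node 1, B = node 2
Nodal analysis, taking node 2 as the 0 V reference.
Source V1 fixes V_0 = 12 V.
KCL at each unknown node (sum of currents leaving = 0; resistances in Ω):
  Node 1: (V_1 - 12)/910 + (V_1 - 0)/6.8 = 0
Collecting terms: 0.1482 × V_1 = 0.01319  =>  V_1 = 0.08901 V
Power in each resistor, P = (ΔV)²/R:
  P_R1 = (12 - 0.08901)²/910 = 0.1559 W
  P_R2 = (0.08901 - 0)²/6.8 = 0.001165 W
P_total = P_R1 + P_R2 = 0.1571 W

Final answer: 0.1571 W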